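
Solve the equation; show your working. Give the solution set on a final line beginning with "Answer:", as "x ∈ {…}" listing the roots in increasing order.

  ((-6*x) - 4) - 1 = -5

Step 1. [((-6*x) - 4) - 1 = -5] -1 is outermost — add 1 both sides. So sub: (-6*x) - 4 = -4.
Step 2. [(-6*x) - 4 = -4] -4 is outermost — add 4 both sides ⇒ sub: -6*x = 0.
Step 3. [-6*x = 0] divide by the outer -6. So div: x = 0.

Answer: x ∈ {0}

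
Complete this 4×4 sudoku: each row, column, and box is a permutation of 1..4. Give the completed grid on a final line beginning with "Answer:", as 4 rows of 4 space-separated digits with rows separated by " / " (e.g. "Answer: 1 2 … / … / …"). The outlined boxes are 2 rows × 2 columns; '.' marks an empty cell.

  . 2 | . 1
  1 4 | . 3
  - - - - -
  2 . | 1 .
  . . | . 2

Step 1. [r4c3∈{3,4}] in col 3, 3 fits only at r4c3, so r4c3=3.
Step 2. [r2c3∈{2}] r2c3's peers cover all but 2, so r2c3=2.
Step 3. [r3c4∈{4}] only 4 remains possible at r3c4 ⇒ r3c4=4.
Step 4. [r1c3∈{4}] only 4 remains possible at r1c3, so r1c3=4.
Step 5. [r4c1∈{4}] r4c1 is down to just 4 ⇒ r4c1=4.
Step 6. [r3c2∈{3}] only 3 remains possible at r3c2 ⇒ r3c2=3.
Step 7. [r4c2∈{1}] r4c2's peers cover all but 1 ⇒ r4c2=1.
Step 8. [r1c1∈{3}] only 3 remains possible at r1c1 ⇒ r1c1=3.

Answer: 3 2 4 1 / 1 4 2 3 / 2 3 1 4 / 4 1 3 2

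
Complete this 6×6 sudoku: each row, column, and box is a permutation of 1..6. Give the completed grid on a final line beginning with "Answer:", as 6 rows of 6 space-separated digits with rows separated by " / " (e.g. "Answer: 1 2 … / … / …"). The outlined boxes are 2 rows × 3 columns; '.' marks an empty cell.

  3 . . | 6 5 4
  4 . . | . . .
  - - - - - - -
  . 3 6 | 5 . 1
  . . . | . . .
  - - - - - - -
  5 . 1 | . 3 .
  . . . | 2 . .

Step 1. [r2c2∈{1,2,5,6}] in row 2, 6 fits only at r2c2. So r2c2=6.
Step 2. [r6c2∈{4}] only 4 remains possible at r6c2, so r6c2=4.
Step 3. [r3c1∈{2}] r3c1's peers cover all but 2 ⇒ r3c1=2.
Step 4. [r4c3∈{4,5}] 4 has one home in col 3: r4c3, so r4c3=4.
Step 5. [r5c6∈{6}] r5c6 has the single candidate 6, so r5c6=6.
Step 6. [r2c4∈{1,3}] col 4 places 1 nowhere but r2c4 ⇒ r2c4=1.
Step 7. [r2c5∈{2}] r2c5's peers cover all but 2. So r2c5=2.
Step 8. [r1c2∈{1,2}] r1c2 is the only open cell in row 1 admitting 1, so r1c2=1.
Step 9. [r2c6∈{3}] r2c6 is down to just 3 ⇒ r2c6=3.
Step 10. [r4c4∈{3}] nothing but 3 survives at r4c4, so r4c4=3.
Step 11. [r5c2∈{2}] r5c2 has the single candidate 2. So r5c2=2.
Step 12. [r4c5∈{6}] r4c5 has the single candidate 6 ⇒ r4c5=6.
Step 13. [r6c5∈{1}] r6c5 has the single candidate 1 ⇒ r6c5=1.
Step 14. [r3c5∈{4}] r3c5's peers cover all but 4, so r3c5=4.
Step 15. [r4c6∈{2}] r4c6's peers cover all but 2 ⇒ r4c6=2.
Step 16. [r2c3∈{5}] only 5 remains possible at r2c3. So r2c3=5.
Step 17. [r6c1∈{6}] only 6 remains possible at r6c1, so r6c1=6.
Step 18. [r4c2∈{5}] r4c2 has the single candidate 5. So r4c2=5.
Step 19. [r5c4∈{4}] r5c4's peers cover all but 4. So r5c4=4.
Step 20. [r6c3∈{3}] r6c3 has the single candidate 3. So r6c3=3.
Step 21. [r6c6∈{5}] r6c6 is down to just 5. So r6c6=5.
Step 22. [r1c3∈{2}] r1c3 has the single candidate 2, so r1c3=2.
Step 23. [r4c1∈{1}] nothing but 1 survives at r4c1, so r4c1=1.

Answer: 3 1 2 6 5 4 / 4 6 5 1 2 3 / 2 3 6 5 4 1 / 1 5 4 3 6 2 / 5 2 1 4 3 6 / 6 4 3 2 1 5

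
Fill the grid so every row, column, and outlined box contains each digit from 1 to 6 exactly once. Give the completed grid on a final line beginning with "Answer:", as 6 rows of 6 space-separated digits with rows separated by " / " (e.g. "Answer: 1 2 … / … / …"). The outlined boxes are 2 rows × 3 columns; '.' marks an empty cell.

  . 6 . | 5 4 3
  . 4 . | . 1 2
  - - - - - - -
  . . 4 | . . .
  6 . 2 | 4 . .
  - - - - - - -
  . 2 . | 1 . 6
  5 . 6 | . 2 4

Step 1. [r5c3∈{3}] r5c3 has the single candidate 3 ⇒ r5c3=3.
Step 2. [r3c5∈{3,5,6}] across col 5, 6 lands solely at r3c5 ⇒ r3c5=6.
Step 3. [r4c5∈{3,5}] r4c5 is the only open cell in col 5 admitting 3 ⇒ r4c5=3.
Step 4. [r3c2∈{1,3,5}] r3c2 is the only open cell in col 2 admitting 3. So r3c2=3.
Step 5. [r3c1∈{1}] only 1 remains possible at r3c1 ⇒ r3c1=1.
Step 6. [r4c6∈{1,5}] row 4 places 1 nowhere but r4c6. So r4c6=1.
Step 7. [r2c1∈{3}] r2c1 is down to just 3. So r2c1=3.
Step 8. [r3c4∈{2}] r3c4 has the single candidate 2. So r3c4=2.
Step 9. [r6c4∈{3}] r6c4 has the single candidate 3. So r6c4=3.
Step 10. [r1c3∈{1}] only 1 remains possible at r1c3. So r1c3=1.
Step 11. [r4c2∈{5}] r4c2 is down to just 5 ⇒ r4c2=5.
Step 12. [r6c2∈{1}] only 1 remains possible at r6c2 ⇒ r6c2=1.
Step 13. [r3c6∈{5}] only 5 remains possible at r3c6 ⇒ r3c6=5.
Step 14. [r2c3∈{5}] r2c3's peers cover all but 5 ⇒ r2c3=5.
Step 15. [r5c5∈{5}] r5c5's peers cover all but 5. So r5c5=5.
Step 16. [r1c1∈{2}] nothing but 2 survives at r1c1 ⇒ r1c1=2.
Step 17. [r2c4∈{6}] r2c4 is down to just 6 ⇒ r2c4=6.
Step 18. [r5c1∈{4}] nothing but 4 survives at r5c1. So r5c1=4.

Answer: 2 6 1 5 4 3 / 3 4 5 6 1 2 / 1 3 4 2 6 5 / 6 5 2 4 3 1 / 4 2 3 1 5 6 / 5 1 6 3 2 4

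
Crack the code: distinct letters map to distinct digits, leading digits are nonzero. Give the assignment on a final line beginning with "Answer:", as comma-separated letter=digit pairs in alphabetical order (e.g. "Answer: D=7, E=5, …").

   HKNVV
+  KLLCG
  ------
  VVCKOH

Step 1. [col 1: V + G ≡ H (mod 10)] no forcing yet in column 1 (carry-in 0); H=5 is free and consistent — try it, so H=5.
Step 2. [col 1: V + G ≡ H (mod 10)] V=1 is one option consistent with column 1 (V + G ≡ H (mod 10), carry-in 0) — take it ⇒ V=1.
Step 3. [col 1: V + G ≡ H (mod 10)] column 1: given V=1, H=5, carry-in 0, and digits 1,5 already taken and all letters distinct, V+G≡H (mod 10) forces G=4. So G=4.
Step 4. [col 2: V + C ≡ O (mod 10)] several values work for O in column 2 (V + C ≡ O (mod 10), carry-in 0); try O=0 ⇒ O=0.
Step 5. [col 2: V + C ≡ O (mod 10)] in column 2 we have V+C≡O with carry-in 0; given V=1, O=0 and digits 0,1,4,5 already taken and all letters distinct, that pins C to 9. So C=9.
Step 6. [col 3: N + L ≡ K (mod 10)] several values work for K in column 3 (N + L ≡ K (mod 10), carry-in 1); try K=6, so K=6.
Step 7. [col 3: N + L ≡ K (mod 10)] several values work for N in column 3 (N + L ≡ K (mod 10), carry-in 1); try N=2, so N=2.
Step 8. [col 3: N + L ≡ K (mod 10)] from column 3 (N=2, K=6, carry-in 1, digits 0,1,2,4,5,6,9 already taken and all letters distinct): L must equal 3. So L=3.

Answer: C=9, G=4, H=5, K=6, L=3, N=2, O=0, V=1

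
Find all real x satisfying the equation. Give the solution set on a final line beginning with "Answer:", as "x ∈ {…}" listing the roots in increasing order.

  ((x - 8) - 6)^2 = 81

Step 1. [((x - 8) - 6)^2 = 81] √ both sides: 81 ≥ 0 gives two branches. So sqrt: (x - 8) - 6 = 9 or -9.
Step 2. [(x - 8) - 6 = 9 or -9] peel the -6: add 6 from each side, so sub: x - 8 = 15 or -3.
Step 3. [x - 8 = 15 or -3] peel the -8: add 8 from each side ⇒ sub: x = 23 or 5.

Answer: x ∈ {5, 23}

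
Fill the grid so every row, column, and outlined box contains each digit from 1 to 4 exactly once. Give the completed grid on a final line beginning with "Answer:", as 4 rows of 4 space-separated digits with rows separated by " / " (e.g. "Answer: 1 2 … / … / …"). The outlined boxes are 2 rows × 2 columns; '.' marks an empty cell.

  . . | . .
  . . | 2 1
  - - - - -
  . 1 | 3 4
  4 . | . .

Step 1. [r2c1∈{3}] only 3 remains possible at r2c1 ⇒ r2c1=3.
Step 2. [r3c1∈{2}] r3c1 is down to just 2, so r3c1=2.
Step 3. [r2c2∈{4}] nothing but 4 survives at r2c2 ⇒ r2c2=4.
Step 4. [r1c1∈{1}] r1c1 is down to just 1, so r1c1=1.
Step 5. [r4c2∈{3}] only 3 remains possible at r4c2. So r4c2=3.
Step 6. [r1c3∈{4}] r1c3 has the single candidate 4, so r1c3=4.
Step 7. [r4c4∈{2}] r4c4 is down to just 2. So r4c4=2.
Step 8. [r1c2∈{2}] only 2 remains possible at r1c2 ⇒ r1c2=2.
Step 9. [r4c3∈{1}] r4c3 is down to just 1. So r4c3=1.
Step 10. [r1c4∈{3}] r1c4 is down to just 3, so r1c4=3.

Answer: 1 2 4 3 / 3 4 2 1 / 2 1 3 4 / 4 3 1 2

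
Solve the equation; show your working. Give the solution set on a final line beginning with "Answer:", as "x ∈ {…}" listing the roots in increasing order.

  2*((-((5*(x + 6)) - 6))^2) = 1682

Step 1. [2*((-((5*(x + 6)) - 6))^2) = 1682] 2·(inner) — divide through by 2. So div: (-((5*(x + 6)) - 6))^2 = 841.
Step 2. [(-((5*(x + 6)) - 6))^2 = 841] LHS squared, RHS 841 ≥ 0: apply √ (±) ⇒ sqrt: -((5*(x + 6)) - 6) = 29 or -29.
Step 3. [-((5*(x + 6)) - 6) = 29 or -29] LHS negated; negate both sides, so neg: (5*(x + 6)) - 6 = -29 or 29.
Step 4. [(5*(x + 6)) - 6 = -29 or 29] 6 comes off first (add 6) ⇒ sub: 5*(x + 6) = -23 or 35.
Step 5. [5*(x + 6) = -23 or 35] 5 out front; divide by 5. So div: x + 6 = -23/5 or 7.
Step 6. [x + 6 = -23/5 or 7] +6 is outermost — subtract 6 both sides ⇒ sub: x = -53/5 or 1.

Answer: x ∈ {-53/5, 1}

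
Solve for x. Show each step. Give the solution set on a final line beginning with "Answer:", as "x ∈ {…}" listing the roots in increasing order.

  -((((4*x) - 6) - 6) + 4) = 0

Step 1. [-((((4*x) - 6) - 6) + 4) = 0] LHS negated; negate both sides ⇒ neg: (((4*x) - 6) - 6) + 4 = 0.
Step 2. [(((4*x) - 6) - 6) + 4 = 0] 4 comes off first (subtract 4). So sub: ((4*x) - 6) - 6 = -4.
Step 3. [((4*x) - 6) - 6 = -4] the outer -6 inverts by adding 6 ⇒ sub: (4*x) - 6 = 2.
Step 4. [(4*x) - 6 = 2] add 6: x sits inside (… - 6), so sub: 4*x = 8.
Step 5. [4*x = 8] leading coefficient 4: divide by 4, so div: x = 2.

Answer: x ∈ {2}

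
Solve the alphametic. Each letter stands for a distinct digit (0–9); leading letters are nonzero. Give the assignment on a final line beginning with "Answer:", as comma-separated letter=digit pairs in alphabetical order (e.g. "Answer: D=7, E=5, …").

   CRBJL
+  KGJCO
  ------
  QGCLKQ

Step 1. [col 1: L + O ≡ Q (mod 10)] several values work for L in column 1 (L + O ≡ Q (mod 10), carry-in 0); try L=9 ⇒ L=9.
Step 2. [col 1: L + O ≡ Q (mod 10)] Q=1 is one option consistent with column 1 (L + O ≡ Q (mod 10), carry-in 0) — take it, so Q=1.
Step 3. [col 1: L + O ≡ Q (mod 10)] column 1: given L=9, Q=1, carry-in 0, and digits 1,9 already taken and all letters distinct, L+O≡Q (mod 10) forces O=2 ⇒ O=2.
Step 4. [col 2: J + C ≡ K (mod 10)] no forcing yet in column 2 (carry-in 1); K=6 is free and consistent — try it ⇒ K=6.
Step 5. [col 2: J + C ≡ K (mod 10)] J=8 is one option consistent with column 2 (J + C ≡ K (mod 10), carry-in 1) — take it ⇒ J=8.
Step 6. [col 2: J + C ≡ K (mod 10)] column 2: given J=8, K=6, carry-in 1, and digits 1,2,6,8,9 already taken and all letters distinct, J+C≡K (mod 10) forces C=7, so C=7.
Step 7. [col 3: B + J ≡ L (mod 10)] from column 3 (J=8, L=9, carry-in 1, digits 1,2,6,7,8,9 already taken and all letters distinct): B must equal 0. So B=0.
Step 8. [col 4: R + G ≡ C (mod 10)] R=4 is one option consistent with column 4 (R + G ≡ C (mod 10), carry-in 0) — take it, so R=4.
Step 9. [col 4: R + G ≡ C (mod 10)] from column 4 (R=4, C=7, carry-in 0, digits 0,1,2,4,6,7,8,9 already taken and all letters distinct): G must equal 3, so G=3.

Answer: B=0, C=7, G=3, J=8, K=6, L=9, O=2, Q=1, R=4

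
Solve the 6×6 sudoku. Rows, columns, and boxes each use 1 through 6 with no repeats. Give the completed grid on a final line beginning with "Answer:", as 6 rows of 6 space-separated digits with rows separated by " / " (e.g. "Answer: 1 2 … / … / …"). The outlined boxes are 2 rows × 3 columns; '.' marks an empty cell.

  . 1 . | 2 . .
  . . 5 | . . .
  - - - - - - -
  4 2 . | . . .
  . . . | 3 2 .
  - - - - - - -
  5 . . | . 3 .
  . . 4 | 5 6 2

Step 1. [r4c6∈{1,4,5,6}] r4c6 is the only open cell in row 4 admitting 4. So r4c6=4.
Step 2. [r5c6∈{1}] nothing but 1 survives at r5c6. So r5c6=1.
Step 3. [r2c2∈{3,4,6}] col 2 places 4 nowhere but r2c2. So r2c2=4.
Step 4. [r3c3∈{1,3,6}] 3 has one home in row 3: r3c3. So r3c3=3.
Step 5. [r1c3∈{6}] r1c3's peers cover all but 6 ⇒ r1c3=6.
Step 6. [r1c1∈{3}] only 3 remains possible at r1c1, so r1c1=3.
Step 7. [r2c5∈{1}] r2c5 has the single candidate 1 ⇒ r2c5=1.
Step 8. [r4c1∈{1,6}] r4c1 is the only open cell in col 1 admitting 6 ⇒ r4c1=6.
Step 9. [r1c6∈{5}] r1c6 is down to just 5, so r1c6=5.
Step 10. [r3c6∈{6}] only 6 remains possible at r3c6 ⇒ r3c6=6.
Step 11. [r6c1∈{1}] nothing but 1 survives at r6c1. So r6c1=1.
Step 12. [r3c5∈{5}] only 5 remains possible at r3c5, so r3c5=5.
Step 13. [r2c6∈{3}] r2c6 has the single candidate 3, so r2c6=3.
Step 14. [r2c1∈{2}] nothing but 2 survives at r2c1, so r2c1=2.
Step 15. [r6c2∈{3}] only 3 remains possible at r6c2, so r6c2=3.
Step 16. [r4c2∈{5}] only 5 remains possible at r4c2 ⇒ r4c2=5.
Step 17. [r2c4∈{6}] r2c4 is down to just 6 ⇒ r2c4=6.
Step 18. [r5c2∈{6}] r5c2's peers cover all but 6. So r5c2=6.
Step 19. [r5c4∈{4}] only 4 remains possible at r5c4. So r5c4=4.
Step 20. [r4c3∈{1}] r4c3 is down to just 1 ⇒ r4c3=1.
Step 21. [r3c4∈{1}] only 1 remains possible at r3c4. So r3c4=1.
Step 22. [r1c5∈{4}] r1c5 is down to just 4, so r1c5=4.
Step 23. [r5c3∈{2}] r5c3's peers cover all but 2 ⇒ r5c3=2.

Answer: 3 1 6 2 4 5 / 2 4 5 6 1 3 / 4 2 3 1 5 6 / 6 5 1 3 2 4 / 5 6 2 4 3 1 / 1 3 4 5 6 2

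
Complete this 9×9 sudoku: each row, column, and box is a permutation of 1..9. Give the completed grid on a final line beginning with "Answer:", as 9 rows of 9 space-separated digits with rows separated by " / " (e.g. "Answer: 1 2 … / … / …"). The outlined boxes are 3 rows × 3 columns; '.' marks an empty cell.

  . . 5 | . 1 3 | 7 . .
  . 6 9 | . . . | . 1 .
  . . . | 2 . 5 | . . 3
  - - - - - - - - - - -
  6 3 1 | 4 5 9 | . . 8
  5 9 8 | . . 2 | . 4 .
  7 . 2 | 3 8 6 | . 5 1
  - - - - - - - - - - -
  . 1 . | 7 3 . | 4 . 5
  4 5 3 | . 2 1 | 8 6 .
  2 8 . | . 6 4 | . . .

Step 1. [r3c5∈{4,7,9}] in col 5, 9 fits only at r3c5 ⇒ r3c5=9.
Step 2. [r8c9∈{7,9}] r8c9 is the only open cell in row 8 admitting 7 ⇒ r8c9=7.
Step 3. [r9c9∈{9}] nothing but 9 survives at r9c9 ⇒ r9c9=9.
Step 4. [r1c1∈{8}] nothing but 8 survives at r1c1 ⇒ r1c1=8.
Step 5. [r3c3∈{4,7}] across col 3, 4 lands solely at r3c3, so r3c3=4.
Step 6. [r1c9∈{2,4,6}] 4 has one home in row 1: r1c9, so r1c9=4.
Step 7. [r2c9∈{2}] r2c9 has the single candidate 2 ⇒ r2c9=2.
Step 8. [r2c6∈{7,8}] across col 6, 7 lands solely at r2c6 ⇒ r2c6=7.
Step 9. [r5c7∈{3,6}] r5c7 is the only open cell in row 5 admitting 3 ⇒ r5c7=3.
Step 10. [r4c7∈{2}] r4c7 has the single candidate 2 ⇒ r4c7=2.
Step 11. [r2c1∈{3}] nothing but 3 survives at r2c1, so r2c1=3.
Step 12. [r3c1∈{1}] r3c1 has the single candidate 1 ⇒ r3c1=1.
Step 13. [r7c8∈{2}] nothing but 2 survives at r7c8, so r7c8=2.
Step 14. [r2c7∈{5}] r2c7 has the single candidate 5. So r2c7=5.
Step 15. [r5c4∈{1}] r5c4's peers cover all but 1, so r5c4=1.
Step 16. [r1c2∈{2}] r1c2's peers cover all but 2 ⇒ r1c2=2.
Step 17. [r7c3∈{6}] nothing but 6 survives at r7c3 ⇒ r7c3=6.
Step 18. [r2c4∈{8}] nothing but 8 survives at r2c4. So r2c4=8.
Step 19. [r3c8∈{8}] nothing but 8 survives at r3c8. So r3c8=8.
Step 20. [r6c7∈{9}] r6c7 is down to just 9 ⇒ r6c7=9.
Step 21. [r9c3∈{7}] r9c3 has the single candidate 7, so r9c3=7.
Step 22. [r9c7∈{1}] only 1 remains possible at r9c7, so r9c7=1.
Step 23. [r9c8∈{3}] r9c8's peers cover all but 3 ⇒ r9c8=3.
Step 24. [r5c5∈{7}] r5c5 is down to just 7. So r5c5=7.
Step 25. [r7c1∈{9}] r7c1 is down to just 9 ⇒ r7c1=9.
Step 26. [r6c2∈{4}] r6c2's peers cover all but 4. So r6c2=4.
Step 27. [r4c8∈{7}] r4c8's peers cover all but 7. So r4c8=7.
Step 28. [r5c9∈{6}] only 6 remains possible at r5c9 ⇒ r5c9=6.
Step 29. [r8c4∈{9}] r8c4's peers cover all but 9. So r8c4=9.
Step 30. [r1c8∈{9}] only 9 remains possible at r1c8, so r1c8=9.
Step 31. [r1c4∈{6}] nothing but 6 survives at r1c4. So r1c4=6.
Step 32. [r3c2∈{7}] r3c2 is down to just 7, so r3c2=7.
Step 33. [r9c4∈{5}] nothing but 5 survives at r9c4. So r9c4=5.
Step 34. [r2c5∈{4}] nothing but 4 survives at r2c5. So r2c5=4.
Step 35. [r3c7∈{6}] nothing but 6 survives at r3c7, so r3c7=6.
Step 36. [r7c6∈{8}] r7c6's peers cover all but 8. So r7c6=8.

Answer: 8 2 5 6 1 3 7 9 4 / 3 6 9 8 4 7 5 1 2 / 1 7 4 2 9 5 6 8 3 / 6 3 1 4 5 9 2 7 8 / 5 9 8 1 7 2 3 4 6 / 7 4 2 3 8 6 9 5 1 / 9 1 6 7 3 8 4 2 5 / 4 5 3 9 2 1 8 6 7 / 2 8 7 5 6 4 1 3 9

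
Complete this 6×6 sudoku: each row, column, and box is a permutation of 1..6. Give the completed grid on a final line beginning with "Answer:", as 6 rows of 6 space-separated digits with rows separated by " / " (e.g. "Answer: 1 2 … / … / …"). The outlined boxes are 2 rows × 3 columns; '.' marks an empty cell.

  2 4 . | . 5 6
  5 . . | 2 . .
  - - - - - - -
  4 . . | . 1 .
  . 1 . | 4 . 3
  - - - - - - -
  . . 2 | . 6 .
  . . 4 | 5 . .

Step 1. [r4c1∈{6}] only 6 remains possible at r4c1 ⇒ r4c1=6.
Step 2. [r3c2∈{2,3,5}] in col 2, 2 fits only at r3c2 ⇒ r3c2=2.
Step 3. [r3c3∈{3,5}] r3c3 is the only open cell in row 3 admitting 3. So r3c3=3.
Step 4. [r2c2∈{3,6}] r2c2 is the only open cell in box 1 admitting 3. So r2c2=3.
Step 5. [r6c5∈{2,3}] r6c5 is the only open cell in col 5 admitting 3, so r6c5=3.
Step 6. [r5c4∈{1}] r5c4 is down to just 1 ⇒ r5c4=1.
Step 7. [r2c6∈{1,4}] col 6 places 1 nowhere but r2c6. So r2c6=1.
Step 8. [r6c6∈{2}] r6c6 is down to just 2, so r6c6=2.
Step 9. [r1c3∈{1}] nothing but 1 survives at r1c3 ⇒ r1c3=1.
Step 10. [r6c1∈{1}] only 1 remains possible at r6c1 ⇒ r6c1=1.
Step 11. [r3c6∈{5}] nothing but 5 survives at r3c6. So r3c6=5.
Step 12. [r6c2∈{6}] r6c2 is down to just 6, so r6c2=6.
Step 13. [r4c5∈{2}] only 2 remains possible at r4c5 ⇒ r4c5=2.
Step 14. [r1c4∈{3}] nothing but 3 survives at r1c4, so r1c4=3.
Step 15. [r3c4∈{6}] r3c4 is down to just 6, so r3c4=6.
Step 16. [r2c5∈{4}] nothing but 4 survives at r2c5 ⇒ r2c5=4.
Step 17. [r5c1∈{3}] r5c1 has the single candidate 3. So r5c1=3.
Step 18. [r5c2∈{5}] r5c2 has the single candidate 5. So r5c2=5.
Step 19. [r5c6∈{4}] nothing but 4 survives at r5c6, so r5c6=4.
Step 20. [r4c3∈{5}] nothing but 5 survives at r4c3. So r4c3=5.
Step 21. [r2c3∈{6}] r2c3 has the single candidate 6 ⇒ r2c3=6.

Answer: 2 4 1 3 5 6 / 5 3 6 2 4 1 / 4 2 3 6 1 5 / 6 1 5 4 2 3 / 3 5 2 1 6 4 / 1 6 4 5 3 2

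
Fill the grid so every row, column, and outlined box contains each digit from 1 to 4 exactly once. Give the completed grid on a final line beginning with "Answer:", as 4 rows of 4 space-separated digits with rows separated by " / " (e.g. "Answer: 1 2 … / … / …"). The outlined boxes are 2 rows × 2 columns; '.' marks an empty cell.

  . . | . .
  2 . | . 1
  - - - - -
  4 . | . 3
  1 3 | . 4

Step 1. [r2c2∈{4}] nothing but 4 survives at r2c2. So r2c2=4.
Step 2. [r1c3∈{2,3,4}] r1c3 is the only open cell in row 1 admitting 4. So r1c3=4.
Step 3. [r3c2∈{2}] r3c2's peers cover all but 2. So r3c2=2.
Step 4. [r1c2∈{1}] only 1 remains possible at r1c2. So r1c2=1.
Step 5. [r4c3∈{2}] nothing but 2 survives at r4c3 ⇒ r4c3=2.
Step 6. [r1c4∈{2}] nothing but 2 survives at r1c4. So r1c4=2.
Step 7. [r2c3∈{3}] r2c3's peers cover all but 3, so r2c3=3.
Step 8. [r3c3∈{1}] r3c3's peers cover all but 1. So r3c3=1.
Step 9. [r1c1∈{3}] r1c1 is down to just 3 ⇒ r1c1=3.

Answer: 3 1 4 2 / 2 4 3 1 / 4 2 1 3 / 1 3 2 4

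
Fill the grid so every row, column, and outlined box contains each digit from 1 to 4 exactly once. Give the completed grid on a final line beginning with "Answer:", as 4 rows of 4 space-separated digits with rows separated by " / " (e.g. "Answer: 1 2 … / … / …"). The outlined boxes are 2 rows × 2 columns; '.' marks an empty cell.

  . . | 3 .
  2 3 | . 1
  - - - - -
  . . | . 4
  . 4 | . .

Step 1. [r1c2∈{1}] nothing but 1 survives at r1c2, so r1c2=1.
Step 2. [r4c4∈{2,3}] 3 has one home in col 4: r4c4. So r4c4=3.
Step 3. [r4c3∈{1,2}] r4c3 is the only open cell in row 4 admitting 2 ⇒ r4c3=2.
Step 4. [r3c1∈{1,3}] 3 has one home in row 3: r3c1, so r3c1=3.
Step 5. [r1c1∈{4}] r1c1 has the single candidate 4 ⇒ r1c1=4.
Step 6. [r1c4∈{2}] r1c4 has the single candidate 2, so r1c4=2.
Step 7. [r2c3∈{4}] only 4 remains possible at r2c3, so r2c3=4.
Step 8. [r3c3∈{1}] r3c3's peers cover all but 1, so r3c3=1.
Step 9. [r3c2∈{2}] r3c2 has the single candidate 2, so r3c2=2.
Step 10. [r4c1∈{1}] r4c1 is down to just 1. So r4c1=1.

Answer: 4 1 3 2 / 2 3 4 1 / 3 2 1 4 / 1 4 2 3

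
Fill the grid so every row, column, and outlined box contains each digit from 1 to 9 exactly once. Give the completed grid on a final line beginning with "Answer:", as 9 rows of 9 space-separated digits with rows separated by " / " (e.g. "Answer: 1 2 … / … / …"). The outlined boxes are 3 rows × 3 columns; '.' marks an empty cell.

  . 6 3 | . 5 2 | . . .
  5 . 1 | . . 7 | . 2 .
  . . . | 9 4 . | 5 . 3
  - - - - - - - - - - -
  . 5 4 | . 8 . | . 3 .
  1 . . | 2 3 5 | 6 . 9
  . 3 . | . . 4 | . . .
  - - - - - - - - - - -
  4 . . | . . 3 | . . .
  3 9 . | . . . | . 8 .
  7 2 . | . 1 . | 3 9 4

Step 1. [r8c6∈{6}] only 6 remains possible at r8c6. So r8c6=6.
Step 2. [r6c3∈{2,6,7,8,9}] r6c3 is the only open cell in col 3 admitting 9 ⇒ r6c3=9.
Step 3. [r7c2∈{1,8}] r7c2 is the only open cell in col 2 admitting 1 ⇒ r7c2=1.
Step 4. [r3c8∈{1,6,7}] r3c8 is the only open cell in row 3 admitting 6 ⇒ r3c8=6.
Step 5. [r2c9∈{8}] r2c9 has the single candidate 8, so r2c9=8.
Step 6. [r6c7∈{1,2,7,8}] in col 7, 8 fits only at r6c7, so r6c7=8.
Step 7. [r8c3∈{5}] nothing but 5 survives at r8c3 ⇒ r8c3=5.
Step 8. [r7c9∈{2,5,6,7}] r7c9 is the only open cell in col 9 admitting 6. So r7c9=6.
Step 9. [r6c9∈{1,2,5,7}] col 9 places 5 nowhere but r6c9. So r6c9=5.
Step 10. [r9c6∈{8}] r9c6 has the single candidate 8, so r9c6=8.
Step 11. [r3c3∈{2,7,8}] 2 has one home in col 3: r3c3 ⇒ r3c3=2.
Step 12. [r5c3∈{7,8}] 7 has one home in col 3: r5c3, so r5c3=7.
Step 13. [r3c6∈{1}] r3c6 is down to just 1, so r3c6=1.
Step 14. [r3c1∈{8}] r3c1's peers cover all but 8 ⇒ r3c1=8.
Step 15. [r2c7∈{4,9}] in row 2, 9 fits only at r2c7, so r2c7=9.
Step 16. [r1c7∈{1,4,7}] across col 7, 4 lands solely at r1c7 ⇒ r1c7=4.
Step 17. [r6c1∈{2,6}] r6c1 is the only open cell in row 6 admitting 2, so r6c1=2.
Step 18. [r7c8∈{5,7}] across col 8, 5 lands solely at r7c8, so r7c8=5.
Step 19. [r7c4∈{7}] nothing but 7 survives at r7c4 ⇒ r7c4=7.
Step 20. [r7c7∈{2}] r7c7 has the single candidate 2. So r7c7=2.
Step 21. [r2c5∈{6}] nothing but 6 survives at r2c5, so r2c5=6.
Step 22. [r6c4∈{1,6}] r6c4 is the only open cell in row 6 admitting 6 ⇒ r6c4=6.
Step 23. [r6c8∈{1,7}] across row 6, 1 lands solely at r6c8. So r6c8=1.
Step 24. [r4c7∈{7}] only 7 remains possible at r4c7. So r4c7=7.
Step 25. [r1c9∈{1,7}] across row 1, 1 lands solely at r1c9, so r1c9=1.
Step 26. [r4c9∈{2}] r4c9 is down to just 2. So r4c9=2.
Step 27. [r1c8∈{7}] r1c8 is down to just 7. So r1c8=7.
Step 28. [r5c8∈{4}] r5c8's peers cover all but 4. So r5c8=4.
Step 29. [r6c5∈{7}] nothing but 7 survives at r6c5, so r6c5=7.
Step 30. [r4c4∈{1}] r4c4 is down to just 1, so r4c4=1.
Step 31. [r2c2∈{4}] r2c2's peers cover all but 4, so r2c2=4.
Step 32. [r8c9∈{7}] r8c9 has the single candidate 7. So r8c9=7.
Step 33. [r9c3∈{6}] only 6 remains possible at r9c3 ⇒ r9c3=6.
Step 34. [r4c1∈{6}] r4c1 is down to just 6 ⇒ r4c1=6.
Step 35. [r8c7∈{1}] r8c7 has the single candidate 1 ⇒ r8c7=1.
Step 36. [r3c2∈{7}] r3c2 has the single candidate 7. So r3c2=7.
Step 37. [r7c3∈{8}] r7c3's peers cover all but 8, so r7c3=8.
Step 38. [r2c4∈{3}] nothing but 3 survives at r2c4, so r2c4=3.
Step 39. [r1c1∈{9}] r1c1's peers cover all but 9 ⇒ r1c1=9.
Step 40. [r9c4∈{5}] r9c4 has the single candidate 5 ⇒ r9c4=5.
Step 41. [r8c5∈{2}] nothing but 2 survives at r8c5 ⇒ r8c5=2.
Step 42. [r1c4∈{8}] nothing but 8 survives at r1c4, so r1c4=8.
Step 43. [r5c2∈{8}] r5c2 is down to just 8. So r5c2=8.
Step 44. [r8c4∈{4}] only 4 remains possible at r8c4, so r8c4=4.
Step 45. [r4c6∈{9}] r4c6 is down to just 9, so r4c6=9.
Step 46. [r7c5∈{9}] r7c5 has the single candidate 9. So r7c5=9.

Answer: 9 6 3 8 5 2 4 7 1 / 5 4 1 3 6 7 9 2 8 / 8 7 2 9 4 1 5 6 3 / 6 5 4 1 8 9 7 3 2 / 1 8 7 2 3 5 6 4 9 / 2 3 9 6 7 4 8 1 5 / 4 1 8 7 9 3 2 5 6 / 3 9 5 4 2 6 1 8 7 / 7 2 6 5 1 8 3 9 4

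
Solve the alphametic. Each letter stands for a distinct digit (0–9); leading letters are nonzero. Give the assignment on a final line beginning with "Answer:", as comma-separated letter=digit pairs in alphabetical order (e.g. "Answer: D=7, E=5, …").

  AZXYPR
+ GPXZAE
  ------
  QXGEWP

Step 1. [col 1: R + E ≡ P (mod 10)] E=3 is one option consistent with column 1 (R + E ≡ P (mod 10), carry-in 0) — take it ⇒ E=3.
Step 2. [col 1: R + E ≡ P (mod 10)] no forcing yet in column 1 (carry-in 0); P=2 is free and consistent — try it, so P=2.
Step 3. [col 1: R + E ≡ P (mod 10)] from column 1 (E=3, P=2, carry-in 0, digits 2,3 already taken and all letters distinct): R must equal 9, so R=9.
Step 4. [col 2: P + A ≡ W (mod 10)] A=4 is one option consistent with column 2 (P + A ≡ W (mod 10), carry-in 1) — take it. So A=4.
Step 5. [col 2: P + A ≡ W (mod 10)] in column 2 we have P+A≡W with carry-in 1; given P=2, A=4 and digits 2,3,4,9 already taken and all letters distinct, that pins W to 7. So W=7.
Step 6. [col 3: Y + Z ≡ E (mod 10)] several values work for Z in column 3 (Y + Z ≡ E (mod 10), carry-in 0); try Z=8 ⇒ Z=8.
Step 7. [col 3: Y + Z ≡ E (mod 10)] from column 3 (Z=8, E=3, carry-in 0, digits 2,3,4,7,8,9 already taken and all letters distinct): Y must equal 5 ⇒ Y=5.
Step 8. [col 4: X + X ≡ G (mod 10)] column 4 reads X+X+carry(1)=G with nothing yet; with digits 2,3,4,5,7,8,9 already taken and all letters distinct, the only value for X is 0 ⇒ X=0.
Step 9. [col 4: X + X ≡ G (mod 10)] from column 4 (X=0, carry-in 1, digits 0,2,3,4,5,7,8,9 already taken and all letters distinct): G must equal 1, so G=1.
Step 10. [col 6: A + G ≡ Q (mod 10)] column 6 reads A+G+carry(1)=Q with A=4, G=1; with digits 0,1,2,3,4,5,7,8,9 already taken and all letters distinct, the only value for Q is 6, so Q=6.

Answer: A=4, E=3, G=1, P=2, Q=6, R=9, W=7, X=0, Y=5, Z=8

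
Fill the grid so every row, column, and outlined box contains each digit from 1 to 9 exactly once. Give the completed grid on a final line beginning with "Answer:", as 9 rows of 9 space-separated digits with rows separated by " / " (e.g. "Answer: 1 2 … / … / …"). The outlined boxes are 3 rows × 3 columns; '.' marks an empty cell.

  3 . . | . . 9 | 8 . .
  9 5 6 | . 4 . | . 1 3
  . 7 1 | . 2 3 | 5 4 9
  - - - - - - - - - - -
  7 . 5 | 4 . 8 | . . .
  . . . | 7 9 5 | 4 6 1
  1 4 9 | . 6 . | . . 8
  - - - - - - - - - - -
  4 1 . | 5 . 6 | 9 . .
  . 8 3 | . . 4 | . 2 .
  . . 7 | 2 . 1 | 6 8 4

Step 1. [r1c8∈{7}] nothing but 7 survives at r1c8. So r1c8=7.
Step 2. [r4c9∈{2}] r4c9's peers cover all but 2 ⇒ r4c9=2.
Step 3. [r4c7∈{3}] only 3 remains possible at r4c7, so r4c7=3.
Step 4. [r8c5∈{7}] only 7 remains possible at r8c5, so r8c5=7.
Step 5. [r5c1∈{2,8}] in col 1, 2 fits only at r5c1. So r5c1=2.
Step 6. [r3c4∈{6,8}] r3c4 is the only open cell in row 3 admitting 6, so r3c4=6.
Step 7. [r9c5∈{3}] r9c5 has the single candidate 3. So r9c5=3.
Step 8. [r7c3∈{2}] only 2 remains possible at r7c3, so r7c3=2.
Step 9. [r9c1∈{5}] r9c1 has the single candidate 5, so r9c1=5.
Step 10. [r4c5∈{1}] r4c5's peers cover all but 1. So r4c5=1.
Step 11. [r1c2∈{2}] nothing but 2 survives at r1c2, so r1c2=2.
Step 12. [r9c2∈{9}] only 9 remains possible at r9c2, so r9c2=9.
Step 13. [r8c7∈{1}] r8c7's peers cover all but 1, so r8c7=1.
Step 14. [r1c4∈{1}] nothing but 1 survives at r1c4, so r1c4=1.
Step 15. [r5c3∈{8}] r5c3 is down to just 8. So r5c3=8.
Step 16. [r7c9∈{7}] r7c9's peers cover all but 7. So r7c9=7.
Step 17. [r8c4∈{9}] r8c4 is down to just 9 ⇒ r8c4=9.
Step 18. [r2c7∈{2}] only 2 remains possible at r2c7. So r2c7=2.
Step 19. [r7c5∈{8}] nothing but 8 survives at r7c5. So r7c5=8.
Step 20. [r3c1∈{8}] r3c1 is down to just 8, so r3c1=8.
Step 21. [r2c6∈{7}] only 7 remains possible at r2c6, so r2c6=7.
Step 22. [r1c5∈{5}] only 5 remains possible at r1c5, so r1c5=5.
Step 23. [r6c6∈{2}] r6c6's peers cover all but 2. So r6c6=2.
Step 24. [r1c3∈{4}] r1c3 is down to just 4, so r1c3=4.
Step 25. [r8c9∈{5}] r8c9 is down to just 5, so r8c9=5.
Step 26. [r4c2∈{6}] only 6 remains possible at r4c2. So r4c2=6.
Step 27. [r6c4∈{3}] r6c4 is down to just 3. So r6c4=3.
Step 28. [r7c8∈{3}] nothing but 3 survives at r7c8 ⇒ r7c8=3.
Step 29. [r4c8∈{9}] nothing but 9 survives at r4c8. So r4c8=9.
Step 30. [r6c8∈{5}] only 5 remains possible at r6c8 ⇒ r6c8=5.
Step 31. [r6c7∈{7}] nothing but 7 survives at r6c7, so r6c7=7.
Step 32. [r5c2∈{3}] r5c2 has the single candidate 3, so r5c2=3.
Step 33. [r2c4∈{8}] r2c4's peers cover all but 8 ⇒ r2c4=8.
Step 34. [r1c9∈{6}] r1c9 has the single candidate 6 ⇒ r1c9=6.
Step 35. [r8c1∈{6}] r8c1 is down to just 6, so r8c1=6.

Answer: 3 2 4 1 5 9 8 7 6 / 9 5 6 8 4 7 2 1 3 / 8 7 1 6 2 3 5 4 9 / 7 6 5 4 1 8 3 9 2 / 2 3 8 7 9 5 4 6 1 / 1 4 9 3 6 2 7 5 8 / 4 1 2 5 8 6 9 3 7 / 6 8 3 9 7 4 1 2 5 / 5 9 7 2 3 1 6 8 4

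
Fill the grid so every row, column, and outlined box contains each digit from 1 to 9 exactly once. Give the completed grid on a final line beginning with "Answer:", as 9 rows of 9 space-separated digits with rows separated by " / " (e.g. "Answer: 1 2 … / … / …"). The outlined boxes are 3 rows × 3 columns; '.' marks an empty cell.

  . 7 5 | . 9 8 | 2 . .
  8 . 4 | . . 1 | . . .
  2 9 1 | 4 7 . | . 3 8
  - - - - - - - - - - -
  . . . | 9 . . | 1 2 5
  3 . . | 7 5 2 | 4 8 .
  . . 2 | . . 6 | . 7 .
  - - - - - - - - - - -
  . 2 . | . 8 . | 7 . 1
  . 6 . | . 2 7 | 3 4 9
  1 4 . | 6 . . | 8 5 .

Step 1. [r9c5∈{3}] r9c5 has the single candidate 3, so r9c5=3.
Step 2. [r3c7∈{5,6}] across row 3, 6 lands solely at r3c7. So r3c7=6.
Step 3. [r7c4∈{5}] nothing but 5 survives at r7c4 ⇒ r7c4=5.
Step 4. [r7c1∈{9}] nothing but 9 survives at r7c1. So r7c1=9.
Step 5. [r6c5∈{1,4}] 1 has one home in col 5: r6c5 ⇒ r6c5=1.
Step 6. [r4c1∈{4,6,7}] in col 1, 7 fits only at r4c1, so r4c1=7.
Step 7. [r1c4∈{3}] only 3 remains possible at r1c4, so r1c4=3.
Step 8. [r4c2∈{8}] r4c2's peers cover all but 8. So r4c2=8.
Step 9. [r5c3∈{6,9}] r5c3 is the only open cell in row 5 admitting 9, so r5c3=9.
Step 10. [r4c5∈{4}] r4c5 has the single candidate 4 ⇒ r4c5=4.
Step 11. [r6c1∈{4,5}] in row 6, 4 fits only at r6c1 ⇒ r6c1=4.
Step 12. [r2c8∈{9}] r2c8 has the single candidate 9 ⇒ r2c8=9.
Step 13. [r6c4∈{8}] r6c4's peers cover all but 8. So r6c4=8.
Step 14. [r8c3∈{8}] r8c3 has the single candidate 8, so r8c3=8.
Step 15. [r4c3∈{6}] nothing but 6 survives at r4c3. So r4c3=6.
Step 16. [r5c2∈{1}] only 1 remains possible at r5c2, so r5c2=1.
Step 17. [r2c2∈{3}] only 3 remains possible at r2c2, so r2c2=3.
Step 18. [r6c7∈{9}] r6c7's peers cover all but 9 ⇒ r6c7=9.
Step 19. [r1c8∈{1}] r1c8 is down to just 1. So r1c8=1.
Step 20. [r1c9∈{4}] only 4 remains possible at r1c9 ⇒ r1c9=4.
Step 21. [r9c3∈{7}] only 7 remains possible at r9c3. So r9c3=7.
Step 22. [r2c5∈{6}] only 6 remains possible at r2c5. So r2c5=6.
Step 23. [r6c2∈{5}] r6c2's peers cover all but 5 ⇒ r6c2=5.
Step 24. [r9c9∈{2}] r9c9's peers cover all but 2. So r9c9=2.
Step 25. [r2c4∈{2}] r2c4 is down to just 2, so r2c4=2.
Step 26. [r5c9∈{6}] nothing but 6 survives at r5c9 ⇒ r5c9=6.
Step 27. [r9c6∈{9}] r9c6 has the single candidate 9 ⇒ r9c6=9.
Step 28. [r7c6∈{4}] r7c6 has the single candidate 4, so r7c6=4.
Step 29. [r4c6∈{3}] r4c6 has the single candidate 3, so r4c6=3.
Step 30. [r2c9∈{7}] nothing but 7 survives at r2c9 ⇒ r2c9=7.
Step 31. [r7c3∈{3}] r7c3's peers cover all but 3 ⇒ r7c3=3.
Step 32. [r6c9∈{3}] r6c9 has the single candidate 3. So r6c9=3.
Step 33. [r3c6∈{5}] only 5 remains possible at r3c6 ⇒ r3c6=5.
Step 34. [r7c8∈{6}] r7c8 is down to just 6. So r7c8=6.
Step 35. [r2c7∈{5}] nothing but 5 survives at r2c7, so r2c7=5.
Step 36. [r8c1∈{5}] only 5 remains possible at r8c1, so r8c1=5.
Step 37. [r1c1∈{6}] r1c1's peers cover all but 6, so r1c1=6.
Step 38. [r8c4∈{1}] r8c4's peers cover all but 1. So r8c4=1.

Answer: 6 7 5 3 9 8 2 1 4 / 8 3 4 2 6 1 5 9 7 / 2 9 1 4 7 5 6 3 8 / 7 8 6 9 4 3 1 2 5 / 3 1 9 7 5 2 4 8 6 / 4 5 2 8 1 6 9 7 3 / 9 2 3 5 8 4 7 6 1 / 5 6 8 1 2 7 3 4 9 / 1 4 7 6 3 9 8 5 2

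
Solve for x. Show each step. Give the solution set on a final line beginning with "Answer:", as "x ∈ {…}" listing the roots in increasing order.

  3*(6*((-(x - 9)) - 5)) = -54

Step 1. [3*(6*((-(x - 9)) - 5)) = -54] LHS = 3·(…); ÷3 both sides ⇒ div: 6*((-(x - 9)) - 5) = -18.
Step 2. [6*((-(x - 9)) - 5) = -18] 6 out front; divide by 6. So div: (-(x - 9)) - 5 = -3.
Step 3. [(-(x - 9)) - 5 = -3] peel the -5: add 5 from each side ⇒ sub: -(x - 9) = 2.
Step 4. [-(x - 9) = 2] LHS negated; negate both sides, so neg: x - 9 = -2.
Step 5. [x - 9 = -2] -9 is outermost — add 9 both sides. So sub: x = 7.

Answer: x ∈ {7}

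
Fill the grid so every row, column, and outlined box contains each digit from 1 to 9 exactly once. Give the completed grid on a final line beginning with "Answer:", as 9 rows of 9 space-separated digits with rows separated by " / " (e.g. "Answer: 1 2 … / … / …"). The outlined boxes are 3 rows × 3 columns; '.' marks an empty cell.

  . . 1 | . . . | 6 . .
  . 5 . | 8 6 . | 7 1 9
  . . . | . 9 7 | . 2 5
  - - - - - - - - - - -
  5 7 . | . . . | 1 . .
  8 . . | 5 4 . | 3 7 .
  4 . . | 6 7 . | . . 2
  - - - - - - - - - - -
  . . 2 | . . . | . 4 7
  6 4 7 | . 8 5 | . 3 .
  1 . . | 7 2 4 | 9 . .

Step 1. [r3c1∈{3}] r3c1's peers cover all but 3. So r3c1=3.
Step 2. [r2c6∈{2,3}] across row 2, 3 lands solely at r2c6. So r2c6=3.
Step 3. [r1c8∈{8}] nothing but 8 survives at r1c8. So r1c8=8.
Step 4. [r1c6∈{2}] r1c6 is down to just 2 ⇒ r1c6=2.
Step 5. [r5c9∈{6}] r5c9 has the single candidate 6. So r5c9=6.
Step 6. [r5c3∈{9}] only 9 remains possible at r5c3, so r5c3=9.
Step 7. [r7c1∈{9}] only 9 remains possible at r7c1. So r7c1=9.
Step 8. [r9c9∈{8}] r9c9 has the single candidate 8. So r9c9=8.
Step 9. [r7c5∈{1,3}] 1 has one home in col 5: r7c5 ⇒ r7c5=1.
Step 10. [r3c3∈{4,6,8}] col 3 places 8 nowhere but r3c3 ⇒ r3c3=8.
Step 11. [r4c8∈{9}] r4c8 is down to just 9. So r4c8=9.
Step 12. [r9c2∈{3}] r9c2's peers cover all but 3 ⇒ r9c2=3.
Step 13. [r6c7∈{5,8}] r6c7 is the only open cell in col 7 admitting 8 ⇒ r6c7=8.
Step 14. [r5c6∈{1}] r5c6 has the single candidate 1. So r5c6=1.
Step 15. [r1c4∈{4}] nothing but 4 survives at r1c4. So r1c4=4.
Step 16. [r4c5∈{3}] r4c5 is down to just 3 ⇒ r4c5=3.
Step 17. [r6c8∈{5}] r6c8's peers cover all but 5 ⇒ r6c8=5.
Step 18. [r1c9∈{3}] r1c9 has the single candidate 3. So r1c9=3.
Step 19. [r7c4∈{3}] r7c4's peers cover all but 3, so r7c4=3.
Step 20. [r2c3∈{4}] r2c3's peers cover all but 4, so r2c3=4.
Step 21. [r7c6∈{6}] r7c6 has the single candidate 6 ⇒ r7c6=6.
Step 22. [r9c3∈{5}] r9c3's peers cover all but 5, so r9c3=5.
Step 23. [r4c9∈{4}] r4c9's peers cover all but 4. So r4c9=4.
Step 24. [r7c7∈{5}] r7c7 is down to just 5 ⇒ r7c7=5.
Step 25. [r8c7∈{2}] nothing but 2 survives at r8c7 ⇒ r8c7=2.
Step 26. [r3c4∈{1}] r3c4 has the single candidate 1. So r3c4=1.
Step 27. [r7c2∈{8}] r7c2's peers cover all but 8, so r7c2=8.
Step 28. [r6c2∈{1}] r6c2 is down to just 1 ⇒ r6c2=1.
Step 29. [r6c3∈{3}] r6c3 is down to just 3. So r6c3=3.
Step 30. [r2c1∈{2}] nothing but 2 survives at r2c1 ⇒ r2c1=2.
Step 31. [r8c9∈{1}] r8c9's peers cover all but 1 ⇒ r8c9=1.
Step 32. [r4c3∈{6}] r4c3's peers cover all but 6. So r4c3=6.
Step 33. [r9c8∈{6}] r9c8's peers cover all but 6 ⇒ r9c8=6.
Step 34. [r4c6∈{8}] nothing but 8 survives at r4c6. So r4c6=8.
Step 35. [r6c6∈{9}] r6c6 is down to just 9, so r6c6=9.
Step 36. [r1c1∈{7}] nothing but 7 survives at r1c1, so r1c1=7.
Step 37. [r1c2∈{9}] r1c2 is down to just 9. So r1c2=9.
Step 38. [r4c4∈{2}] nothing but 2 survives at r4c4 ⇒ r4c4=2.
Step 39. [r8c4∈{9}] r8c4's peers cover all but 9. So r8c4=9.
Step 40. [r3c7∈{4}] only 4 remains possible at r3c7 ⇒ r3c7=4.
Step 41. [r1c5∈{5}] nothing but 5 survives at r1c5. So r1c5=5.
Step 42. [r3c2∈{6}] only 6 remains possible at r3c2, so r3c2=6.
Step 43. [r5c2∈{2}] only 2 remains possible at r5c2. So r5c2=2.

Answer: 7 9 1 4 5 2 6 8 3 / 2 5 4 8 6 3 7 1 9 / 3 6 8 1 9 7 4 2 5 / 5 7 6 2 3 8 1 9 4 / 8 2 9 5 4 1 3 7 6 / 4 1 3 6 7 9 8 5 2 / 9 8 2 3 1 6 5 4 7 / 6 4 7 9 8 5 2 3 1 / 1 3 5 7 2 4 9 6 8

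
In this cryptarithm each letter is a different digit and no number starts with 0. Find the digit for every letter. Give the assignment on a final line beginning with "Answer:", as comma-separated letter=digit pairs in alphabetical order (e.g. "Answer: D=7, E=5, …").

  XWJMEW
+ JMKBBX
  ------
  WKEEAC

Step 1. [col 1: W + X ≡ C (mod 10)] column 1 (W + X ≡ C (mod 10), carry-in 0) doesn't pin C yet; pick C=8 and continue ⇒ C=8.
Step 2. [col 1: W + X ≡ C (mod 10)] W=5 is one option consistent with column 1 (W + X ≡ C (mod 10), carry-in 0) — take it. So W=5.
Step 3. [col 1: W + X ≡ C (mod 10)] from column 1 (W=5, C=8, carry-in 0, digits 5,8 already taken and all letters distinct): X must equal 3 ⇒ X=3.
Step 4. [col 2: E + B ≡ A (mod 10)] no forcing yet in column 2 (carry-in 0); E=4 is free and consistent — try it, so E=4.
Step 5. [col 2: E + B ≡ A (mod 10)] several values work for B in column 2 (E + B ≡ A (mod 10), carry-in 0); try B=6 ⇒ B=6.
Step 6. [col 2: E + B ≡ A (mod 10)] in column 2 we have E+B≡A with carry-in 0; given E=4, B=6 and digits 3,4,5,6,8 already taken and all letters distinct, that pins A to 0. So A=0.
Step 7. [col 3: M + B ≡ E (mod 10)] in column 3 we have M+B≡E with carry-in 1; given B=6, E=4 and digits 0,3,4,5,6,8 already taken and all letters distinct, that pins M to 7 ⇒ M=7.
Step 8. [col 4: J + K ≡ E (mod 10)] no forcing yet in column 4 (carry-in 1); J=1 is free and consistent — try it. So J=1.
Step 9. [col 4: J + K ≡ E (mod 10)] in column 4 we have J+K≡E with carry-in 1; given J=1, E=4 and digits 0,1,3,4,5,6,7,8 already taken and all letters distinct, that pins K to 2. So K=2.

Answer: A=0, B=6, C=8, E=4, J=1, K=2, M=7, W=5, X=3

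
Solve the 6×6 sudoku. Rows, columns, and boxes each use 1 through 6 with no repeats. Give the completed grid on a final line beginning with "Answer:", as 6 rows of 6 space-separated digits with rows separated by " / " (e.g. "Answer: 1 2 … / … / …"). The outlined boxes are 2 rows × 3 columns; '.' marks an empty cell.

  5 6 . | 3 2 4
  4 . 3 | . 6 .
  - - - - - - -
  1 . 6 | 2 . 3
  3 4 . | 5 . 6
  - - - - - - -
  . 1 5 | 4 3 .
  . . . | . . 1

Step 1. [r5c1∈{2,6}] r5c1 is the only open cell in row 5 admitting 6, so r5c1=6.
Step 2. [r6c1∈{2}] r6c1 is down to just 2. So r6c1=2.
Step 3. [r2c2∈{2}] r2c2 has the single candidate 2. So r2c2=2.
Step 4. [r6c5∈{5}] r6c5 is down to just 5 ⇒ r6c5=5.
Step 5. [r4c5∈{1}] nothing but 1 survives at r4c5, so r4c5=1.
Step 6. [r2c4∈{1}] nothing but 1 survives at r2c4. So r2c4=1.
Step 7. [r5c6∈{2}] r5c6 is down to just 2 ⇒ r5c6=2.
Step 8. [r6c3∈{4}] r6c3 is down to just 4 ⇒ r6c3=4.
Step 9. [r2c6∈{5}] r2c6 is down to just 5. So r2c6=5.
Step 10. [r6c2∈{3}] r6c2 is down to just 3, so r6c2=3.
Step 11. [r6c4∈{6}] r6c4 has the single candidate 6 ⇒ r6c4=6.
Step 12. [r3c2∈{5}] only 5 remains possible at r3c2, so r3c2=5.
Step 13. [r4c3∈{2}] only 2 remains possible at r4c3 ⇒ r4c3=2.
Step 14. [r3c5∈{4}] only 4 remains possible at r3c5 ⇒ r3c5=4.
Step 15. [r1c3∈{1}] nothing but 1 survives at r1c3 ⇒ r1c3=1.

Answer: 5 6 1 3 2 4 / 4 2 3 1 6 5 / 1 5 6 2 4 3 / 3 4 2 5 1 6 / 6 1 5 4 3 2 / 2 3 4 6 5 1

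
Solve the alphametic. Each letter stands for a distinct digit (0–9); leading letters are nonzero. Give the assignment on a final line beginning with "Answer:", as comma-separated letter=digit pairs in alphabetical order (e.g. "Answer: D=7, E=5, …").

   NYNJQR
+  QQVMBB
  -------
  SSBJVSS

Step 1. [col 1: R + B ≡ S (mod 10)] R=3 is one option consistent with column 1 (R + B ≡ S (mod 10), carry-in 0) — take it, so R=3.
Step 2. [col 1: R + B ≡ S (mod 10)] no forcing yet in column 1 (carry-in 0); B=8 is free and consistent — try it. So B=8.
Step 3. [col 1: R + B ≡ S (mod 10)] from column 1 (R=3, B=8, carry-in 0, digits 3,8 already taken and all letters distinct): S must equal 1. So S=1.
Step 4. [col 2: Q + B ≡ S (mod 10)] column 2 reads Q+B+carry(1)=S with B=8, S=1; with digits 1,3,8 already taken and all letters distinct, the only value for Q is 2. So Q=2.
Step 5. [col 3: J + M ≡ V (mod 10)] column 3 (J + M ≡ V (mod 10), carry-in 1) doesn't pin V yet; pick V=7 and continue, so V=7.
Step 6. [col 3: J + M ≡ V (mod 10)] several values work for M in column 3 (J + M ≡ V (mod 10), carry-in 1); try M=0 ⇒ M=0.
Step 7. [col 3: J + M ≡ V (mod 10)] column 3: given M=0, V=7, carry-in 1, and digits 0,1,2,3,7,8 already taken and all letters distinct, J+M≡V (mod 10) forces J=6. So J=6.
Step 8. [col 4: N + V ≡ J (mod 10)] column 4 reads N+V+carry(0)=J with V=7, J=6; with digits 0,1,2,3,6,7,8 already taken and all letters distinct, the only value for N is 9 ⇒ N=9.
Step 9. [col 5: Y + Q ≡ B (mod 10)] in column 5 we have Y+Q≡B with carry-in 1; given Q=2, B=8 and digits 0,1,2,3,6,7,8,9 already taken and all letters distinct, that pins Y to 5, so Y=5.

Answer: B=8, J=6, M=0, N=9, Q=2, R=3, S=1, V=7, Y=5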